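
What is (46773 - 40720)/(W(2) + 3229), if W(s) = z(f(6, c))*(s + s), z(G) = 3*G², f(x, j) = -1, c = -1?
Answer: 6053/3241 ≈ 1.8676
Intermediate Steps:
W(s) = 6*s (W(s) = (3*(-1)²)*(s + s) = (3*1)*(2*s) = 3*(2*s) = 6*s)
(46773 - 40720)/(W(2) + 3229) = (46773 - 40720)/(6*2 + 3229) = 6053/(12 + 3229) = 6053/3241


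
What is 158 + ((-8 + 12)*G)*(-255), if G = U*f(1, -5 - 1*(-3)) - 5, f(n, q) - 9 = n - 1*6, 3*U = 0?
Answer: 5258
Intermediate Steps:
U = 0 (U = (⅓)*0 = 0)
f(n, q) = 3 + n (f(n, q) = 9 + (n - 1*6) = 9 + (n - 6) = 9 + (-6 + n) = 3 + n)
G = -5 (G = 0*(3 + 1) - 5 = 0*4 - 5 = 0 - 5 = -5)
158 + ((-8 + 12)*G)*(-255) = 158 + ((-8 + 12)*(-5))*(-255) = 158 + (4*(-5))*(-255) = 158 - 20*(-255) = 158 + 5100 = 5258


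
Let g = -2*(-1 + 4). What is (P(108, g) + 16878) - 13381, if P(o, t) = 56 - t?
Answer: 3559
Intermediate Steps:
g = -6 (g = -2*3 = -6)
(P(108, g) + 16878) - 13381 = ((56 - 1*(-6)) + 16878) - 13381 = ((56 + 6) + 16878) - 13381 = (62 + 16878) - 13381 = 16940 - 13381 = 3559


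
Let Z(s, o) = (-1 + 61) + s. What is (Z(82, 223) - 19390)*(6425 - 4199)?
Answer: -42846048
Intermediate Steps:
Z(s, o) = 60 + s
(Z(82, 223) - 19390)*(6425 - 4199) = ((60 + 82) - 19390)*(6425 - 4199) = (142 - 19390)*2226 = -19248*2226 = -42846048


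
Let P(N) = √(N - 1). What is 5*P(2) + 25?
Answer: 30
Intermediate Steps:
P(N) = √(-1 + N)
5*P(2) + 25 = 5*√(-1 + 2) + 25 = 5*√1 + 25 = 5*1 + 25 = 5 + 25 = 30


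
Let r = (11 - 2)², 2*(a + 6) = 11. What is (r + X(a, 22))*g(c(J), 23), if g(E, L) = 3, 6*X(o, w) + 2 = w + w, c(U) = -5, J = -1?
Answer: 264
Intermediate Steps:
a = -½ (a = -6 + (½)*11 = -6 + 11/2 = -½ ≈ -0.50000)
X(o, w) = -⅓ + w/3 (X(o, w) = -⅓ + (w + w)/6 = -⅓ + (2*w)/6 = -⅓ + w/3)
r = 81 (r = 9² = 81)
(r + X(a, 22))*g(c(J), 23) = (81 + (-⅓ + (⅓)*22))*3 = (81 + (-⅓ + 22/3))*3 = (81 + 7)*3 = 88*3 = 264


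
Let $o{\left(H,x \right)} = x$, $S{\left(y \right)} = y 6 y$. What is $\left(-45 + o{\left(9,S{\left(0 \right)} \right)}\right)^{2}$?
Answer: $2025$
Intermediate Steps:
$S{\left(y \right)} = 6 y^{2}$ ($S{\left(y \right)} = 6 y y = 6 y^{2}$)
$\left(-45 + o{\left(9,S{\left(0 \right)} \right)}\right)^{2} = \left(-45 + 6 \cdot 0^{2}\right)^{2} = \left(-45 + 6 \cdot 0\right)^{2} = \left(-45 + 0\right)^{2} = \left(-45\right)^{2} = 2025$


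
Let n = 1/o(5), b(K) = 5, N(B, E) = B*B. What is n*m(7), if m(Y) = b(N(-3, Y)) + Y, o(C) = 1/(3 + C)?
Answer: 96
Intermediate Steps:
N(B, E) = B²
m(Y) = 5 + Y
n = 8 (n = 1/(1/(3 + 5)) = 1/(1/8) = 1/(⅛) = 8)
n*m(7) = 8*(5 + 7) = 8*12 = 96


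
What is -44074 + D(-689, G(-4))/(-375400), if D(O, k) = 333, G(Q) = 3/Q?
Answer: -16545379933/375400 ≈ -44074.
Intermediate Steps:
-44074 + D(-689, G(-4))/(-375400) = -44074 + 333/(-375400) = -44074 + 333*(-1/375400) = -44074 - 333/375400 = -16545379933/375400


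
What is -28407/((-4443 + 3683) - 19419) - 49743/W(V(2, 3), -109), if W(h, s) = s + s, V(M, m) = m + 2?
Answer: 59409219/258766 ≈ 229.59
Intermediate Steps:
V(M, m) = 2 + m
W(h, s) = 2*s
-28407/((-4443 + 3683) - 19419) - 49743/W(V(2, 3), -109) = -28407/((-4443 + 3683) - 19419) - 49743/(2*(-109)) = -28407/(-760 - 19419) - 49743/(-218) = -28407/(-20179) - 49743*(-1/218) = -28407*(-1/20179) + 49743/218 = 1671/1187 + 49743/218 = 59409219/258766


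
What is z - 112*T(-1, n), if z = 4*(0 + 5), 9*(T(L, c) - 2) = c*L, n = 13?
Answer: -380/9 ≈ -42.222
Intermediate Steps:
T(L, c) = 2 + L*c/9 (T(L, c) = 2 + (c*L)/9 = 2 + (L*c)/9 = 2 + L*c/9)
z = 20 (z = 4*5 = 20)
z - 112*T(-1, n) = 20 - 112*(2 + (⅑)*(-1)*13) = 20 - 112*(2 - 13/9) = 20 - 112*5/9 = 20 - 560/9 = -380/9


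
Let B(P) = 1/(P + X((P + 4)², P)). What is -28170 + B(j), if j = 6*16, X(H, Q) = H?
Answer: -284404319/10096 ≈ -28170.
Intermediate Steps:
j = 96
B(P) = 1/(P + (4 + P)²) (B(P) = 1/(P + (P + 4)²) = 1/(P + (4 + P)²))
-28170 + B(j) = -28170 + 1/(96 + (4 + 96)²) = -28170 + 1/(96 + 100²) = -28170 + 1/(96 + 10000) = -28170 + 1/10096 = -284404319/10096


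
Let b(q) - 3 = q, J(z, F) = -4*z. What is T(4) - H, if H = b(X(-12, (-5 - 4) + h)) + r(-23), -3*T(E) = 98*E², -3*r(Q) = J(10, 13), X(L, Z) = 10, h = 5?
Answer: -549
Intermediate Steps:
r(Q) = 40/3 (r(Q) = -(-4)*10/3 = -⅓*(-40) = 40/3)
b(q) = 3 + q
T(E) = -98*E²/3
H = 79/3 (H = (3 + 10) + 40/3 = 13 + 40/3 = 79/3 ≈ 26.333)
T(4) - H = -98/3*4² - 1*79/3 = -98/3*16 - 79/3 = -1568/3 - 79/3 = -549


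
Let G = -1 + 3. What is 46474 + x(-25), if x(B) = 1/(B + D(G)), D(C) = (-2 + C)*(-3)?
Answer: 1161849/25 ≈ 46474.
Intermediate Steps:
G = 2
D(C) = 6 - 3*C
x(B) = 1/B (x(B) = 1/(B + (6 - 3*2)) = 1/(B + (6 - 6)) = 1/(B + 0) = 1/B)
46474 + x(-25) = 46474 + 1/(-25) = 46474 - 1/25 = 1161849/25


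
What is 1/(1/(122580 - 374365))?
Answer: -251785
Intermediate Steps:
1/(1/(122580 - 374365)) = 1/(1/(-251785)) = 1/(-1/251785) = -251785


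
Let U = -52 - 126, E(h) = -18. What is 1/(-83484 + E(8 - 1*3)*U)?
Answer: -1/80280 ≈ -1.2456e-5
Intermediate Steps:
U = -178
1/(-83484 + E(8 - 1*3)*U) = 1/(-83484 - 18*(-178)) = 1/(-83484 + 3204) = 1/(-80280) = -1/80280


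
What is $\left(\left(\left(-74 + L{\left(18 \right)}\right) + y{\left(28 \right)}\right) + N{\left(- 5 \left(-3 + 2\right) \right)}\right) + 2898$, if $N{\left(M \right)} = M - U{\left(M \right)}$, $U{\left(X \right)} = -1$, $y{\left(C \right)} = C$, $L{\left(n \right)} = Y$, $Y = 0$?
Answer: $2858$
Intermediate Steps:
$L{\left(n \right)} = 0$
$N{\left(M \right)} = 1 + M$ ($N{\left(M \right)} = M - -1 = M + 1 = 1 + M$)
$\left(\left(\left(-74 + L{\left(18 \right)}\right) + y{\left(28 \right)}\right) + N{\left(- 5 \left(-3 + 2\right) \right)}\right) + 2898 = \left(\left(\left(-74 + 0\right) + 28\right) - \left(-1 + 5 \left(-3 + 2\right)\right)\right) + 2898 = \left(\left(-74 + 28\right) + \left(1 - -5\right)\right) + 2898 = \left(-46 + \left(1 + 5\right)\right) + 2898 = \left(-46 + 6\right) + 2898 = -40 + 2898 = 2858$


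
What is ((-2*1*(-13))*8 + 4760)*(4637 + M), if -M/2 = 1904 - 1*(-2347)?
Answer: -19201320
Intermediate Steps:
M = -8502 (M = -2*(1904 - 1*(-2347)) = -2*(1904 + 2347) = -2*4251 = -8502)
((-2*1*(-13))*8 + 4760)*(4637 + M) = ((-2*1*(-13))*8 + 4760)*(4637 - 8502) = (-2*(-13)*8 + 4760)*(-3865) = (26*8 + 4760)*(-3865) = (208 + 4760)*(-3865) = 4968*(-3865) = -19201320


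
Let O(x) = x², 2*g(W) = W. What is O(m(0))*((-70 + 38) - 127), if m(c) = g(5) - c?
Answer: -3975/4 ≈ -993.75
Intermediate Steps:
g(W) = W/2
m(c) = 5/2 - c (m(c) = (½)*5 - c = 5/2 - c)
O(m(0))*((-70 + 38) - 127) = (5/2 - 1*0)²*((-70 + 38) - 127) = (5/2 + 0)²*(-32 - 127) = (5/2)²*(-159) = (25/4)*(-159) = -3975/4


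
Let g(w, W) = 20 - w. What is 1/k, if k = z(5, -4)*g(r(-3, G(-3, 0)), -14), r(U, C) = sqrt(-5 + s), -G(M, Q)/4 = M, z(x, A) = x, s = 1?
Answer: 1/101 + I/1010 ≈ 0.009901 + 0.0009901*I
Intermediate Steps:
G(M, Q) = -4*M
r(U, C) = 2*I (r(U, C) = sqrt(-5 + 1) = sqrt(-4) = 2*I)
k = 100 - 10*I (k = 5*(20 - 2*I) = 100 - 10*I ≈ 100.0 - 10.0*I)
1/k = 1/(100 - 10*I) = (100 + 10*I)/10100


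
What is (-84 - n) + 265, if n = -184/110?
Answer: 10047/55 ≈ 182.67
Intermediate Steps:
n = -92/55 (n = -184*1/110 = -92/55 ≈ -1.6727)
(-84 - n) + 265 = (-84 - 1*(-92/55)) + 265 = (-84 + 92/55) + 265 = -4528/55 + 265 = 10047/55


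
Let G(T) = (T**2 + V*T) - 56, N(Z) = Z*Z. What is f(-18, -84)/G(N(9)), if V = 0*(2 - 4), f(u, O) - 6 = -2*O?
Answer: 174/6505 ≈ 0.026749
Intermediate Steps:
f(u, O) = 6 - 2*O
N(Z) = Z**2
V = 0 (V = 0*(-2) = 0)
G(T) = -56 + T**2 (G(T) = (T**2 + 0*T) - 56 = (T**2 + 0) - 56 = T**2 - 56 = -56 + T**2)
f(-18, -84)/G(N(9)) = (6 - 2*(-84))/(-56 + (9**2)**2) = (6 + 168)/(-56 + 81**2) = 174/(-56 + 6561) = 174/6505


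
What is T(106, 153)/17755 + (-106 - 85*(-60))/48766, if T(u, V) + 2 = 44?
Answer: 45358321/432920165 ≈ 0.10477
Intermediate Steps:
T(u, V) = 42 (T(u, V) = -2 + 44 = 42)
T(106, 153)/17755 + (-106 - 85*(-60))/48766 = 42/17755 + (-106 - 85*(-60))/48766 = 42*(1/17755) + (-106 + 5100)*(1/48766) = 42/17755 + 4994*(1/48766) = 42/17755 + 2497/24383 = 45358321/432920165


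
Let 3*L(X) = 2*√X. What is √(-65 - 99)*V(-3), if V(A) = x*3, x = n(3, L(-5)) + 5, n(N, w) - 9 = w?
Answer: -4*√205 + 84*I*√41 ≈ -57.271 + 537.86*I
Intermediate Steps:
L(X) = 2*√X/3 (L(X) = (2*√X)/3 = 2*√X/3)
n(N, w) = 9 + w
x = 14 + 2*I*√5/3 (x = (9 + 2*√(-5)/3) + 5 = (9 + 2*(I*√5)/3) + 5 = (9 + 2*I*√5/3) + 5 = 14 + 2*I*√5/3 ≈ 14.0 + 1.4907*I)
V(A) = 42 + 2*I*√5 (V(A) = (14 + 2*I*√5/3)*3 = 42 + 2*I*√5)
√(-65 - 99)*V(-3) = √(-65 - 99)*(42 + 2*I*√5) = √(-164)*(42 + 2*I*√5) = (2*I*√41)*(42 + 2*I*√5) = 2*I*√41*(42 + 2*I*√5)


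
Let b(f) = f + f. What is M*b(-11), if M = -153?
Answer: 3366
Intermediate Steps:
b(f) = 2*f
M*b(-11) = -306*(-11) = -153*(-22) = 3366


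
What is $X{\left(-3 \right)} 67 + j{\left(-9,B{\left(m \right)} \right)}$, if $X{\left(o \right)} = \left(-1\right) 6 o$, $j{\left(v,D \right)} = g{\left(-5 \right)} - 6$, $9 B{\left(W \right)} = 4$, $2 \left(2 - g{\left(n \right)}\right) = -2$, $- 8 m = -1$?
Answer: $1203$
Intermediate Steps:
$m = \frac{1}{8}$ ($m = \left(- \frac{1}{8}\right) \left(-1\right) = \frac{1}{8} \approx 0.125$)
$g{\left(n \right)} = 3$ ($g{\left(n \right)} = 2 - -1 = 2 + 1 = 3$)
$B{\left(W \right)} = \frac{4}{9}$ ($B{\left(W \right)} = \frac{1}{9} \cdot 4 = \frac{4}{9}$)
$j{\left(v,D \right)} = -3$ ($j{\left(v,D \right)} = 3 - 6 = -3$)
$X{\left(o \right)} = - 6 o$
$X{\left(-3 \right)} 67 + j{\left(-9,B{\left(m \right)} \right)} = \left(-6\right) \left(-3\right) 67 - 3 = 18 \cdot 67 - 3 = 1206 - 3 = 1203$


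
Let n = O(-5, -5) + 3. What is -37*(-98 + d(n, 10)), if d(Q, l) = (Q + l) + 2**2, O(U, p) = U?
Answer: 3182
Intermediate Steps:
n = -2 (n = -5 + 3 = -2)
d(Q, l) = 4 + Q + l (d(Q, l) = (Q + l) + 4 = 4 + Q + l)
-37*(-98 + d(n, 10)) = -37*(-98 + (4 - 2 + 10)) = -37*(-98 + 12) = -37*(-86) = 3182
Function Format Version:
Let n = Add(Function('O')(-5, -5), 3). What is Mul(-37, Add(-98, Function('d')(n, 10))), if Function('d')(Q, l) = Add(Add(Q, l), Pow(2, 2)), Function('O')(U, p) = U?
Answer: 3182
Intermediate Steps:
n = -2 (n = Add(-5, 3) = -2)
Function('d')(Q, l) = Add(4, Q, l) (Function('d')(Q, l) = Add(Add(Q, l), 4) = Add(4, Q, l))
Mul(-37, Add(-98, Function('d')(n, 10))) = Mul(-37, Add(-98, Add(4, -2, 10))) = Mul(-37, Add(-98, 12)) = Mul(-37, -86) = 3182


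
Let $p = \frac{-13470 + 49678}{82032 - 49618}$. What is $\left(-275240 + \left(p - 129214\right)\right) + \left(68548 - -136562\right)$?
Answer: $- \frac{3230750104}{16207} \approx -1.9934 \cdot 10^{5}$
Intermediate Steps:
$p = \frac{18104}{16207}$ ($p = \frac{36208}{32414} = 36208 \cdot \frac{1}{32414} = \frac{18104}{16207} \approx 1.117$)
$\left(-275240 + \left(p - 129214\right)\right) + \left(68548 - -136562\right) = \left(-275240 + \left(\frac{18104}{16207} - 129214\right)\right) + \left(68548 - -136562\right) = \left(-275240 + \left(\frac{18104}{16207} - 129214\right)\right) + \left(68548 + 136562\right) = \left(-275240 - \frac{2094153194}{16207}\right) + 205110 = - \frac{6554967874}{16207} + 205110 = - \frac{3230750104}{16207}$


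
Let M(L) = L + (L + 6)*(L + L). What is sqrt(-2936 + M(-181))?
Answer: sqrt(60233) ≈ 245.42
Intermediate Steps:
M(L) = L + 2*L*(6 + L) (M(L) = L + (6 + L)*(2*L) = L + 2*L*(6 + L))
sqrt(-2936 + M(-181)) = sqrt(-2936 - 181*(13 + 2*(-181))) = sqrt(-2936 - 181*(13 - 362)) = sqrt(-2936 - 181*(-349)) = sqrt(-2936 + 63169) = sqrt(60233)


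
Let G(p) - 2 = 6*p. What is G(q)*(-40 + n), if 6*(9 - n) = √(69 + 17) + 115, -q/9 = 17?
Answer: 137858/3 + 458*√86/3 ≈ 47368.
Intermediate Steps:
q = -153 (q = -9*17 = -153)
G(p) = 2 + 6*p
n = -61/6 - √86/6 (n = 9 - (√(69 + 17) + 115)/6 = 9 - (√86 + 115)/6 = 9 - (115 + √86)/6 = 9 + (-115/6 - √86/6) = -61/6 - √86/6 ≈ -11.712)
G(q)*(-40 + n) = (2 + 6*(-153))*(-40 + (-61/6 - √86/6)) = (2 - 918)*(-301/6 - √86/6) = -916*(-301/6 - √86/6) = 137858/3 + 458*√86/3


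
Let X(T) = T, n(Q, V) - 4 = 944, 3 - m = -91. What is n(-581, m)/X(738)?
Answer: 158/123 ≈ 1.2846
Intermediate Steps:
m = 94 (m = 3 - 1*(-91) = 3 + 91 = 94)
n(Q, V) = 948 (n(Q, V) = 4 + 944 = 948)
n(-581, m)/X(738) = 948/738 = 948*(1/738) = 158/123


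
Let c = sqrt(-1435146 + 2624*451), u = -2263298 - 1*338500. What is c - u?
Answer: 2601798 + I*sqrt(251722) ≈ 2.6018e+6 + 501.72*I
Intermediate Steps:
u = -2601798 (u = -2263298 - 338500 = -2601798)
c = I*sqrt(251722) (c = sqrt(-1435146 + 1183424) = sqrt(-251722) = I*sqrt(251722) ≈ 501.72*I)
c - u = I*sqrt(251722) - 1*(-2601798) = I*sqrt(251722) + 2601798 = 2601798 + I*sqrt(251722)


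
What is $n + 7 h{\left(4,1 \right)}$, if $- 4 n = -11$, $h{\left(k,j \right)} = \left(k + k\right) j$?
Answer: $\frac{235}{4} \approx 58.75$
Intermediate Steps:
$h{\left(k,j \right)} = 2 j k$ ($h{\left(k,j \right)} = 2 k j = 2 j k$)
$n = \frac{11}{4}$ ($n = \left(- \frac{1}{4}\right) \left(-11\right) = \frac{11}{4} \approx 2.75$)
$n + 7 h{\left(4,1 \right)} = \frac{11}{4} + 7 \cdot 2 \cdot 1 \cdot 4 = \frac{11}{4} + 7 \cdot 8 = \frac{11}{4} + 56 = \frac{235}{4}$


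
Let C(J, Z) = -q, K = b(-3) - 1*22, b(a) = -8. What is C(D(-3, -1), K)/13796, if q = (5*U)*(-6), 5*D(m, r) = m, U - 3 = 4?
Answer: 105/6898 ≈ 0.015222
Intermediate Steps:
U = 7 (U = 3 + 4 = 7)
D(m, r) = m/5
q = -210 (q = (5*7)*(-6) = 35*(-6) = -210)
K = -30 (K = -8 - 1*22 = -8 - 22 = -30)
C(J, Z) = 210 (C(J, Z) = -1*(-210) = 210)
C(D(-3, -1), K)/13796 = 210/13796 = 210*(1/13796) = 105/6898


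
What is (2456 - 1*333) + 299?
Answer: 2422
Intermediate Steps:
(2456 - 1*333) + 299 = (2456 - 333) + 299 = 2123 + 299 = 2422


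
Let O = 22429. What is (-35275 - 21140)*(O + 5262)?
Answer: -1562187765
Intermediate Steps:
(-35275 - 21140)*(O + 5262) = (-35275 - 21140)*(22429 + 5262) = -56415*27691 = -1562187765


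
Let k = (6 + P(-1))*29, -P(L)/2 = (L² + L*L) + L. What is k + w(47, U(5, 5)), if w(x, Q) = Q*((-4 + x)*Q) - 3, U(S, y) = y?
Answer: 1188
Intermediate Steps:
P(L) = -4*L² - 2*L (P(L) = -2*((L² + L*L) + L) = -2*((L² + L²) + L) = -2*(2*L² + L) = -2*(L + 2*L²) = -4*L² - 2*L)
w(x, Q) = -3 + Q²*(-4 + x) (w(x, Q) = Q*(Q*(-4 + x)) - 3 = Q²*(-4 + x) - 3 = -3 + Q²*(-4 + x))
k = 116 (k = (6 - 2*(-1)*(1 + 2*(-1)))*29 = (6 - 2*(-1)*(1 - 2))*29 = (6 - 2*(-1)*(-1))*29 = (6 - 2)*29 = 4*29 = 116)
k + w(47, U(5, 5)) = 116 + (-3 - 4*5² + 47*5²) = 116 + (-3 - 4*25 + 47*25) = 116 + (-3 - 100 + 1175) = 116 + 1072 = 1188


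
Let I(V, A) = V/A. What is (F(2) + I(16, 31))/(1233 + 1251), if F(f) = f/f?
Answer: 47/77004 ≈ 0.00061036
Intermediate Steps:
F(f) = 1
(F(2) + I(16, 31))/(1233 + 1251) = (1 + 16/31)/(1233 + 1251) = (1 + 16*(1/31))/2484 = (1 + 16/31)*(1/2484) = (47/31)*(1/2484) = 47/77004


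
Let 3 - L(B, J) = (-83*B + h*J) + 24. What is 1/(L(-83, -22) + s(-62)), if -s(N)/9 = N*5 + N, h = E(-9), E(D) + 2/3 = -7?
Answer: -3/11192 ≈ -0.00026805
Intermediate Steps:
E(D) = -23/3 (E(D) = -2/3 - 7 = -23/3)
h = -23/3 ≈ -7.6667
s(N) = -54*N (s(N) = -9*(N*5 + N) = -9*(5*N + N) = -54*N)
L(B, J) = -21 + 83*B + 23*J/3 (L(B, J) = 3 - ((-83*B - 23*J/3) + 24) = 3 - (24 - 83*B - 23*J/3) = 3 + (-24 + 83*B + 23*J/3) = -21 + 83*B + 23*J/3)
1/(L(-83, -22) + s(-62)) = 1/((-21 + 83*(-83) + (23/3)*(-22)) - 54*(-62)) = 1/((-21 - 6889 - 506/3) + 3348) = 1/(-21236/3 + 3348) = 1/(-11192/3) = -3/11192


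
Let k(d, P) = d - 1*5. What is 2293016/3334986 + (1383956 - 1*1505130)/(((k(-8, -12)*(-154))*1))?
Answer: -99880743883/1669160493 ≈ -59.839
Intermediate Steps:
k(d, P) = -5 + d (k(d, P) = d - 5 = -5 + d)
2293016/3334986 + (1383956 - 1*1505130)/(((k(-8, -12)*(-154))*1)) = 2293016/3334986 + (1383956 - 1*1505130)/((((-5 - 8)*(-154))*1)) = 2293016*(1/3334986) + (1383956 - 1505130)/((-13*(-154)*1)) = 1146508/1667493 - 121174/(2002*1) = 1146508/1667493 - 121174/2002 = 1146508/1667493 - 121174*1/2002 = 1146508/1667493 - 60587/1001 = -99880743883/1669160493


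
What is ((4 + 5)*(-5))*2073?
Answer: -93285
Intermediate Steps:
((4 + 5)*(-5))*2073 = (9*(-5))*2073 = -45*2073 = -93285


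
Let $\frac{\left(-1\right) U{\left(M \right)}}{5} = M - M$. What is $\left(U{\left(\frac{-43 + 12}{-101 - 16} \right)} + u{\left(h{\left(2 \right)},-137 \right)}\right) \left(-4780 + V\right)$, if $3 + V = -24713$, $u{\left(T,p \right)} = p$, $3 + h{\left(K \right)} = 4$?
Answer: $4040952$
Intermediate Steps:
$h{\left(K \right)} = 1$ ($h{\left(K \right)} = -3 + 4 = 1$)
$U{\left(M \right)} = 0$ ($U{\left(M \right)} = - 5 \left(M - M\right) = \left(-5\right) 0 = 0$)
$V = -24716$ ($V = -3 - 24713 = -24716$)
$\left(U{\left(\frac{-43 + 12}{-101 - 16} \right)} + u{\left(h{\left(2 \right)},-137 \right)}\right) \left(-4780 + V\right) = \left(0 - 137\right) \left(-4780 - 24716\right) = \left(-137\right) \left(-29496\right) = 4040952$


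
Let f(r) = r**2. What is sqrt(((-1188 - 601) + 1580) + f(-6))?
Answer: I*sqrt(173) ≈ 13.153*I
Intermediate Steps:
sqrt(((-1188 - 601) + 1580) + f(-6)) = sqrt(((-1188 - 601) + 1580) + (-6)**2) = sqrt((-1789 + 1580) + 36) = sqrt(-209 + 36) = sqrt(-173) = I*sqrt(173)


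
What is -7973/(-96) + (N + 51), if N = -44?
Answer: 8645/96 ≈ 90.052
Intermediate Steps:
-7973/(-96) + (N + 51) = -7973/(-96) + (-44 + 51) = -7973*(-1)/96 + 7 = -67*(-119/96) + 7 = 7973/96 + 7 = 8645/96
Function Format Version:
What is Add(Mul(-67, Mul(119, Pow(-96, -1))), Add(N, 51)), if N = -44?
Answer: Rational(8645, 96) ≈ 90.052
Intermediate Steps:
Add(Mul(-67, Mul(119, Pow(-96, -1))), Add(N, 51)) = Add(Mul(-67, Mul(119, Pow(-96, -1))), Add(-44, 51)) = Add(Mul(-67, Mul(119, Rational(-1, 96))), 7) = Add(Mul(-67, Rational(-119, 96)), 7) = Add(Rational(7973, 96), 7) = Rational(8645, 96)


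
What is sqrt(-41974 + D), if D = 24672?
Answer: I*sqrt(17302) ≈ 131.54*I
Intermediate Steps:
sqrt(-41974 + D) = sqrt(-41974 + 24672) = sqrt(-17302) = I*sqrt(17302)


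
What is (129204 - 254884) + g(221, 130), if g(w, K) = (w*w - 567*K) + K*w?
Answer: -121819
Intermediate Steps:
g(w, K) = w² - 567*K + K*w (g(w, K) = (w² - 567*K) + K*w = w² - 567*K + K*w)
(129204 - 254884) + g(221, 130) = (129204 - 254884) + (221² - 567*130 + 130*221) = -125680 + (48841 - 73710 + 28730) = -125680 + 3861 = -121819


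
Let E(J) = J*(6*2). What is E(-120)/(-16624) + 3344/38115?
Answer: 627706/3600135 ≈ 0.17436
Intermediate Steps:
E(J) = 12*J (E(J) = J*12 = 12*J)
E(-120)/(-16624) + 3344/38115 = (12*(-120))/(-16624) + 3344/38115 = -1440*(-1/16624) + 3344*(1/38115) = 90/1039 + 304/3465 = 627706/3600135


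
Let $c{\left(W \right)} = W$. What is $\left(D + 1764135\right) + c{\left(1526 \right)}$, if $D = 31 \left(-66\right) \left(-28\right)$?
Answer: $1822949$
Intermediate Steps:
$D = 57288$ ($D = \left(-2046\right) \left(-28\right) = 57288$)
$\left(D + 1764135\right) + c{\left(1526 \right)} = \left(57288 + 1764135\right) + 1526 = 1821423 + 1526 = 1822949$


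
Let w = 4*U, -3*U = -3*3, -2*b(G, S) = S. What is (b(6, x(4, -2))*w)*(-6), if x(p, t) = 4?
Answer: 144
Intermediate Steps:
b(G, S) = -S/2
U = 3 (U = -(-1)*3 = -⅓*(-9) = 3)
w = 12 (w = 4*3 = 12)
(b(6, x(4, -2))*w)*(-6) = (-½*4*12)*(-6) = -2*12*(-6) = -24*(-6) = 144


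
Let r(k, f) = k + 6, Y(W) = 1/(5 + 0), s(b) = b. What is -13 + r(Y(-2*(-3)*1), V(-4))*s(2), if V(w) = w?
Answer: -⅗ ≈ -0.60000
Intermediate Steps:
Y(W) = ⅕ (Y(W) = 1/5 = ⅕)
r(k, f) = 6 + k
-13 + r(Y(-2*(-3)*1), V(-4))*s(2) = -13 + (6 + ⅕)*2 = -13 + (31/5)*2 = -13 + 62/5 = -⅗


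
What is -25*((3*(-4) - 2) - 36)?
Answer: 1250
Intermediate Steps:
-25*((3*(-4) - 2) - 36) = -25*((-12 - 2) - 36) = -25*(-14 - 36) = -25*(-50) = 1250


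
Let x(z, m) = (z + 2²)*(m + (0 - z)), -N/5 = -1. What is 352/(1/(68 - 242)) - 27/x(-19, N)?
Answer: -2449917/40 ≈ -61248.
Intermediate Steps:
N = 5 (N = -5*(-1) = 5)
x(z, m) = (4 + z)*(m - z) (x(z, m) = (z + 4)*(m - z) = (4 + z)*(m - z))
352/(1/(68 - 242)) - 27/x(-19, N) = 352/(1/(68 - 242)) - 27/(-1*(-19)² - 4*(-19) + 4*5 + 5*(-19)) = 352/(1/(-174)) - 27/(-1*361 + 76 + 20 - 95) = 352/(-1/174) - 27/(-361 + 76 + 20 - 95) = 352*(-174) - 27/(-360) = -61248 - 27*(-1/360) = -61248 + 3/40 = -2449917/40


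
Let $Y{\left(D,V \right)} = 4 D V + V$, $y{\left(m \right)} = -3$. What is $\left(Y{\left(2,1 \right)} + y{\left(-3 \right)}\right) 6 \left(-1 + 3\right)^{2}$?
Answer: $144$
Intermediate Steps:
$Y{\left(D,V \right)} = V + 4 D V$ ($Y{\left(D,V \right)} = 4 D V + V = V + 4 D V$)
$\left(Y{\left(2,1 \right)} + y{\left(-3 \right)}\right) 6 \left(-1 + 3\right)^{2} = \left(1 \left(1 + 4 \cdot 2\right) - 3\right) 6 \left(-1 + 3\right)^{2} = \left(1 \left(1 + 8\right) - 3\right) 6 \cdot 2^{2} = \left(1 \cdot 9 - 3\right) 6 \cdot 4 = \left(9 - 3\right) 6 \cdot 4 = 6 \cdot 6 \cdot 4 = 36 \cdot 4 = 144$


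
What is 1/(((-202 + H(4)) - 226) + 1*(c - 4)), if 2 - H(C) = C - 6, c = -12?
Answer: -1/440 ≈ -0.0022727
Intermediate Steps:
H(C) = 8 - C (H(C) = 2 - (C - 6) = 2 - (-6 + C) = 2 + (6 - C) = 8 - C)
1/(((-202 + H(4)) - 226) + 1*(c - 4)) = 1/(((-202 + (8 - 1*4)) - 226) + 1*(-12 - 4)) = 1/(((-202 + (8 - 4)) - 226) + 1*(-16)) = 1/(((-202 + 4) - 226) - 16) = 1/((-198 - 226) - 16) = 1/(-424 - 16) = 1/(-440) = -1/440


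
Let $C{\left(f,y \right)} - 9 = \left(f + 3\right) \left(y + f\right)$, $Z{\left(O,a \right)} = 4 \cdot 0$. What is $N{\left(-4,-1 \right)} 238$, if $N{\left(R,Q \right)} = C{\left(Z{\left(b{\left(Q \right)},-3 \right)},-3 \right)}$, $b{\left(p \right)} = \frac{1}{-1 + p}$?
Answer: $0$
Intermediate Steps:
$Z{\left(O,a \right)} = 0$
$C{\left(f,y \right)} = 9 + \left(3 + f\right) \left(f + y\right)$ ($C{\left(f,y \right)} = 9 + \left(f + 3\right) \left(y + f\right) = 9 + \left(3 + f\right) \left(f + y\right)$)
$N{\left(R,Q \right)} = 0$ ($N{\left(R,Q \right)} = 9 + 0^{2} + 3 \cdot 0 + 3 \left(-3\right) + 0 \left(-3\right) = 9 + 0 + 0 - 9 + 0 = 0$)
$N{\left(-4,-1 \right)} 238 = 0 \cdot 238 = 0$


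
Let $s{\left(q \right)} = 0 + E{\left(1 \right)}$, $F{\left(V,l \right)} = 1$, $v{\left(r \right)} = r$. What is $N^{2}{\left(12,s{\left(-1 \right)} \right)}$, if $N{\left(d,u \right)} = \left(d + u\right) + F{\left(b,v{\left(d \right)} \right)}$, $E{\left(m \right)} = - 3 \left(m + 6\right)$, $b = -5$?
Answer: $64$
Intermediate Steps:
$E{\left(m \right)} = -18 - 3 m$ ($E{\left(m \right)} = - 3 \left(6 + m\right) = -18 - 3 m$)
$s{\left(q \right)} = -21$ ($s{\left(q \right)} = 0 - 21 = -21$)
$N{\left(d,u \right)} = 1 + d + u$ ($N{\left(d,u \right)} = \left(d + u\right) + 1 = 1 + d + u$)
$N^{2}{\left(12,s{\left(-1 \right)} \right)} = \left(1 + 12 - 21\right)^{2} = \left(-8\right)^{2} = 64$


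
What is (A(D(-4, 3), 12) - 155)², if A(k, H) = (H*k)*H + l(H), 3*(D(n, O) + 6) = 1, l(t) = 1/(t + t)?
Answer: 543029809/576 ≈ 9.4276e+5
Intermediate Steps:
l(t) = 1/(2*t)
D(n, O) = -17/3 (D(n, O) = -6 + (⅓)*1 = -6 + ⅓ = -17/3)
A(k, H) = 1/(2*H) + k*H² (A(k, H) = (H*k)*H + 1/(2*H) = k*H² + 1/(2*H) = 1/(2*H) + k*H²)
(A(D(-4, 3), 12) - 155)² = ((½ - 17/3*12³)/12 - 155)² = ((½ - 17/3*1728)/12 - 155)² = ((½ - 9792)/12 - 155)² = ((1/12)*(-19583/2) - 155)² = (-19583/24 - 155)² = (-23303/24)² = 543029809/576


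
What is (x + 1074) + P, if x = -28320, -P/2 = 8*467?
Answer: -34718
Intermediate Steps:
P = -7472 (P = -16*467 = -2*3736 = -7472)
(x + 1074) + P = (-28320 + 1074) - 7472 = -27246 - 7472 = -34718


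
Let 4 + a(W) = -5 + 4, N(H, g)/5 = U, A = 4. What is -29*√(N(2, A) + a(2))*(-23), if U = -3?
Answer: 1334*I*√5 ≈ 2982.9*I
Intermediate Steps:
N(H, g) = -15 (N(H, g) = 5*(-3) = -15)
a(W) = -5 (a(W) = -4 + (-5 + 4) = -4 - 1 = -5)
-29*√(N(2, A) + a(2))*(-23) = -29*√(-15 - 5)*(-23) = -58*I*√5*(-23) = 1334*I*√5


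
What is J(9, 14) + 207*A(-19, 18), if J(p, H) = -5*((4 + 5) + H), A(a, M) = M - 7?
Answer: 2162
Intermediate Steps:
A(a, M) = -7 + M
J(p, H) = -45 - 5*H (J(p, H) = -5*(9 + H) = -45 - 5*H)
J(9, 14) + 207*A(-19, 18) = (-45 - 5*14) + 207*(-7 + 18) = (-45 - 70) + 207*11 = -115 + 2277 = 2162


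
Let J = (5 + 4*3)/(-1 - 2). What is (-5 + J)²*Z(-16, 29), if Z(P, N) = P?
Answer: -16384/9 ≈ -1820.4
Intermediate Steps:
J = -17/3 (J = (5 + 12)/(-3) = 17*(-⅓) = -17/3 ≈ -5.6667)
(-5 + J)²*Z(-16, 29) = (-5 - 17/3)²*(-16) = (-32/3)²*(-16) = (1024/9)*(-16) = -16384/9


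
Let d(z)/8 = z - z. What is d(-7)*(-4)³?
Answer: 0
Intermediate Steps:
d(z) = 0 (d(z) = 8*(z - z) = 8*0 = 0)
d(-7)*(-4)³ = 0*(-4)³ = 0*(-64) = 0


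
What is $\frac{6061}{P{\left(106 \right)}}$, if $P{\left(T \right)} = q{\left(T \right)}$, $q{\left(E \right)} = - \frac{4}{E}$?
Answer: $- \frac{321233}{2} \approx -1.6062 \cdot 10^{5}$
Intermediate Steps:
$P{\left(T \right)} = - \frac{4}{T}$
$\frac{6061}{P{\left(106 \right)}} = \frac{6061}{\left(-4\right) \frac{1}{106}} = \frac{6061}{- \frac{2}{53}} = 6061 \left(- \frac{53}{2}\right) = - \frac{321233}{2}$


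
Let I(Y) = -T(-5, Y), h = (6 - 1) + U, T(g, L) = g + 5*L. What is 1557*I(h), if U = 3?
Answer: -54495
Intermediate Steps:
h = 8 (h = (6 - 1) + 3 = 5 + 3 = 8)
I(Y) = 5 - 5*Y (I(Y) = -(-5 + 5*Y) = 5 - 5*Y)
1557*I(h) = 1557*(5 - 5*8) = 1557*(5 - 40) = 1557*(-35) = -54495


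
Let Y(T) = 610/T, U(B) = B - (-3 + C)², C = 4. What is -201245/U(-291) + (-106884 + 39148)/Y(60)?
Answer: -106397527/17812 ≈ -5973.4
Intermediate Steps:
U(B) = -1 + B (U(B) = B - (-3 + 4)² = B - 1*1² = B - 1*1 = B - 1 = -1 + B)
-201245/U(-291) + (-106884 + 39148)/Y(60) = -201245/(-1 - 291) + (-106884 + 39148)/((610/60)) = -201245/(-292) - 67736/(610*(1/60)) = -201245*(-1/292) - 67736/61/6 = 201245/292 - 67736*6/61 = 201245/292 - 406416/61 = -106397527/17812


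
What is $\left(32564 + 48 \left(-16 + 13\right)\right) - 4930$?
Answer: $27490$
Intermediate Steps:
$\left(32564 + 48 \left(-16 + 13\right)\right) - 4930 = \left(32564 + 48 \left(-3\right)\right) - 4930 = \left(32564 - 144\right) - 4930 = 32420 - 4930 = 27490$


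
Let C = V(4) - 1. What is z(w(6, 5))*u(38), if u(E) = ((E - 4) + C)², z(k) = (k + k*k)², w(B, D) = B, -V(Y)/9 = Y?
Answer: 15876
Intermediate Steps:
V(Y) = -9*Y
z(k) = (k + k²)²
C = -37 (C = -9*4 - 1 = -36 - 1 = -37)
u(E) = (-41 + E)² (u(E) = ((E - 4) - 37)² = ((-4 + E) - 37)² = (-41 + E)²)
z(w(6, 5))*u(38) = (6²*(1 + 6)²)*(-41 + 38)² = (36*7²)*(-3)² = (36*49)*9 = 1764*9 = 15876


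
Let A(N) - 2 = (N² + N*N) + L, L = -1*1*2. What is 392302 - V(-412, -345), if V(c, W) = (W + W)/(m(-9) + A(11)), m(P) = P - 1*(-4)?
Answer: 30992088/79 ≈ 3.9231e+5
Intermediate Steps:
L = -2 (L = -1*2 = -2)
A(N) = 2*N² (A(N) = 2 + ((N² + N*N) - 2) = 2 + ((N² + N²) - 2) = 2 + (2*N² - 2) = 2 + (-2 + 2*N²) = 2*N²)
m(P) = 4 + P (m(P) = P + 4 = 4 + P)
V(c, W) = 2*W/237 (V(c, W) = (W + W)/((4 - 9) + 2*11²) = (2*W)/(-5 + 2*121) = (2*W)/(-5 + 242) = (2*W)/237 = (2*W)*(1/237) = 2*W/237)
392302 - V(-412, -345) = 392302 - 2*(-345)/237 = 392302 - 1*(-230/79) = 392302 + 230/79 = 30992088/79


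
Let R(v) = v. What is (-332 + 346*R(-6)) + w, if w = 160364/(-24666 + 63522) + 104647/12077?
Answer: -280996155059/117315978 ≈ -2395.2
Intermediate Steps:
w = 1500719965/117315978 (w = 160364/38856 + 104647*(1/12077) = 160364*(1/38856) + 104647/12077 = 40091/9714 + 104647/12077 = 1500719965/117315978 ≈ 12.792)
(-332 + 346*R(-6)) + w = (-332 + 346*(-6)) + 1500719965/117315978 = (-332 - 2076) + 1500719965/117315978 = -2408 + 1500719965/117315978 = -280996155059/117315978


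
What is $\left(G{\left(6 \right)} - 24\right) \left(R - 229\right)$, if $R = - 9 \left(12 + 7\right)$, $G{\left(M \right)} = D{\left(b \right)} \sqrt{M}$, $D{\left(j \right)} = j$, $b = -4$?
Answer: $9600 + 1600 \sqrt{6} \approx 13519.0$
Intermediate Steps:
$G{\left(M \right)} = - 4 \sqrt{M}$
$R = -171$ ($R = \left(-9\right) 19 = -171$)
$\left(G{\left(6 \right)} - 24\right) \left(R - 229\right) = \left(- 4 \sqrt{6} - 24\right) \left(-171 - 229\right) = \left(-24 - 4 \sqrt{6}\right) \left(-400\right) = 9600 + 1600 \sqrt{6}$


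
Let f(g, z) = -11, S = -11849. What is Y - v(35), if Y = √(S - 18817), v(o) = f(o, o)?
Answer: 11 + I*√30666 ≈ 11.0 + 175.12*I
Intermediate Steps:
v(o) = -11
Y = I*√30666 (Y = √(-11849 - 18817) = √(-30666) = I*√30666 ≈ 175.12*I)
Y - v(35) = I*√30666 - 1*(-11) = I*√30666 + 11 = 11 + I*√30666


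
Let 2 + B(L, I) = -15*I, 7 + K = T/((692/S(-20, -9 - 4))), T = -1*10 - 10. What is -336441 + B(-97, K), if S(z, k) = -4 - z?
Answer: -58185274/173 ≈ -3.3633e+5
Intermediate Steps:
T = -20 (T = -10 - 10 = -20)
K = -1291/173 (K = -7 - 20/(692/(-4 - 1*(-20))) = -7 - 20/(692/(-4 + 20)) = -7 - 20/(692/16) = -7 - 20/(692*(1/16)) = -7 - 20/173/4 = -7 - 20*4/173 = -7 - 80/173 = -1291/173 ≈ -7.4624)
B(L, I) = -2 - 15*I
-336441 + B(-97, K) = -336441 + (-2 - 15*(-1291/173)) = -336441 + (-2 + 19365/173) = -336441 + 19019/173 = -58185274/173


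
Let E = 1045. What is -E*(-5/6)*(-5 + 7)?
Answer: 5225/3 ≈ 1741.7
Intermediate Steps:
-E*(-5/6)*(-5 + 7) = -1045*(-5/6)*(-5 + 7) = -1045*-5*⅙*2 = -1045*(-⅚*2) = -1045*(-5)/3 = -1*(-5225/3) = 5225/3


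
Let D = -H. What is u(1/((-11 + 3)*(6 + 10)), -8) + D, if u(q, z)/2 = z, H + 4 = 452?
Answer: -464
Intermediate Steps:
H = 448 (H = -4 + 452 = 448)
u(q, z) = 2*z
D = -448 (D = -1*448 = -448)
u(1/((-11 + 3)*(6 + 10)), -8) + D = 2*(-8) - 448 = -16 - 448 = -464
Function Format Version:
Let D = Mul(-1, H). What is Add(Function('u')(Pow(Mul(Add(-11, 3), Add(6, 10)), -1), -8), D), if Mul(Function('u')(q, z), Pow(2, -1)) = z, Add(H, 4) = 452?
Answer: -464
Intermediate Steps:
H = 448 (H = Add(-4, 452) = 448)
Function('u')(q, z) = Mul(2, z)
D = -448 (D = Mul(-1, 448) = -448)
Add(Function('u')(Pow(Mul(Add(-11, 3), Add(6, 10)), -1), -8), D) = Add(Mul(2, -8), -448) = Add(-16, -448) = -464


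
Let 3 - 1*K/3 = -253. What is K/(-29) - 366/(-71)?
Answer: -43914/2059 ≈ -21.328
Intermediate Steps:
K = 768 (K = 9 - 3*(-253) = 9 + 759 = 768)
K/(-29) - 366/(-71) = 768/(-29) - 366/(-71) = 768*(-1/29) - 366*(-1/71) = -768/29 + 366/71 = -43914/2059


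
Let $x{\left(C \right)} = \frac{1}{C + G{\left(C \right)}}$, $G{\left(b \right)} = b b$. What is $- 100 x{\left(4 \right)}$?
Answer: $-5$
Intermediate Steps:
$G{\left(b \right)} = b^{2}$
$x{\left(C \right)} = \frac{1}{C + C^{2}}$
$- 100 x{\left(4 \right)} = - 100 \frac{1}{4 \left(1 + 4\right)} = - 100 \frac{1}{4 \cdot 5} = - 100 \cdot \frac{1}{4} \cdot \frac{1}{5} = \left(-100\right) \frac{1}{20} = -5$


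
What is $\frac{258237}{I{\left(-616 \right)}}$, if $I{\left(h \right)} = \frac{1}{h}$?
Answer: $-159073992$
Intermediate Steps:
$\frac{258237}{I{\left(-616 \right)}} = \frac{258237}{\frac{1}{-616}} = \frac{258237}{- \frac{1}{616}} = 258237 \left(-616\right) = -159073992$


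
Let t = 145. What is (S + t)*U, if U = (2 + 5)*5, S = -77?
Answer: 2380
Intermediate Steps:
U = 35 (U = 7*5 = 35)
(S + t)*U = (-77 + 145)*35 = 68*35 = 2380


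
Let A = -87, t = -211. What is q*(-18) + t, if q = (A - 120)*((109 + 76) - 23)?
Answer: 603401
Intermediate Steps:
q = -33534 (q = (-87 - 120)*((109 + 76) - 23) = -207*(185 - 23) = -207*162 = -33534)
q*(-18) + t = -33534*(-18) - 211 = 603612 - 211 = 603401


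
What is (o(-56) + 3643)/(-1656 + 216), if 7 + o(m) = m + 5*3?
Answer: -719/288 ≈ -2.4965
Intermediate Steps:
o(m) = 8 + m (o(m) = -7 + (m + 5*3) = -7 + (m + 15) = -7 + (15 + m) = 8 + m)
(o(-56) + 3643)/(-1656 + 216) = ((8 - 56) + 3643)/(-1656 + 216) = (-48 + 3643)/(-1440) = 3595*(-1/1440) = -719/288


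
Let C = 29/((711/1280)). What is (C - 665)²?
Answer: 189830133025/505521 ≈ 3.7551e+5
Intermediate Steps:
C = 37120/711 (C = 29/((711*(1/1280))) = 29/(711/1280) = 29*(1280/711) = 37120/711 ≈ 52.208)
(C - 665)² = (37120/711 - 665)² = (-435695/711)² = 189830133025/505521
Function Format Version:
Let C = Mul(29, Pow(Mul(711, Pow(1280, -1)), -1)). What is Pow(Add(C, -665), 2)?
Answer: Rational(189830133025, 505521) ≈ 3.7551e+5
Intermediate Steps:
C = Rational(37120, 711) (C = Mul(29, Pow(Mul(711, Rational(1, 1280)), -1)) = Mul(29, Pow(Rational(711, 1280), -1)) = Mul(29, Rational(1280, 711)) = Rational(37120, 711) ≈ 52.208)
Pow(Add(C, -665), 2) = Pow(Add(Rational(37120, 711), -665), 2) = Pow(Rational(-435695, 711), 2) = Rational(189830133025, 505521)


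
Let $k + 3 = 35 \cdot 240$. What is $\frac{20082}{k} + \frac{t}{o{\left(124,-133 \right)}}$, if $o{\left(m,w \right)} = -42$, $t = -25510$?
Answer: $\frac{11947273}{19593} \approx 609.77$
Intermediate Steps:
$k = 8397$ ($k = -3 + 35 \cdot 240 = -3 + 8400 = 8397$)
$\frac{20082}{k} + \frac{t}{o{\left(124,-133 \right)}} = \frac{20082}{8397} - \frac{25510}{-42} = 20082 \cdot \frac{1}{8397} - - \frac{12755}{21} = \frac{6694}{2799} + \frac{12755}{21} = \frac{11947273}{19593}$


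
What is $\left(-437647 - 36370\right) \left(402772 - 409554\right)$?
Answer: $3214783294$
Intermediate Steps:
$\left(-437647 - 36370\right) \left(402772 - 409554\right) = \left(-474017\right) \left(-6782\right) = 3214783294$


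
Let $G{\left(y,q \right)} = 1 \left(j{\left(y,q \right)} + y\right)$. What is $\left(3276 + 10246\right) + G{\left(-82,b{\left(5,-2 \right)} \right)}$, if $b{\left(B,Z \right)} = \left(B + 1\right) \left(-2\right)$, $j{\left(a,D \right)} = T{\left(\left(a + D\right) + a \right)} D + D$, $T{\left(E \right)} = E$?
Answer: $15540$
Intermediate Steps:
$j{\left(a,D \right)} = D + D \left(D + 2 a\right)$ ($j{\left(a,D \right)} = \left(\left(a + D\right) + a\right) D + D = \left(\left(D + a\right) + a\right) D + D = \left(D + 2 a\right) D + D = D \left(D + 2 a\right) + D = D + D \left(D + 2 a\right)$)
$b{\left(B,Z \right)} = -2 - 2 B$ ($b{\left(B,Z \right)} = \left(1 + B\right) \left(-2\right) = -2 - 2 B$)
$G{\left(y,q \right)} = y + q \left(1 + q + 2 y\right)$ ($G{\left(y,q \right)} = 1 \left(q \left(1 + q + 2 y\right) + y\right) = 1 \left(y + q \left(1 + q + 2 y\right)\right) = y + q \left(1 + q + 2 y\right)$)
$\left(3276 + 10246\right) + G{\left(-82,b{\left(5,-2 \right)} \right)} = \left(3276 + 10246\right) - \left(82 - \left(-2 - 10\right) \left(1 - 12 + 2 \left(-82\right)\right)\right) = 13522 - \left(82 - \left(-2 - 10\right) \left(1 - 12 - 164\right)\right) = 13522 - \left(82 + 12 \left(1 - 12 - 164\right)\right) = 13522 - -2018 = 13522 + \left(-82 + 2100\right) = 13522 + 2018 = 15540$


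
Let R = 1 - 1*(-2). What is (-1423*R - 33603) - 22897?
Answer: -60769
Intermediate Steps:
R = 3 (R = 1 + 2 = 3)
(-1423*R - 33603) - 22897 = (-1423*3 - 33603) - 22897 = (-4269 - 33603) - 22897 = -37872 - 22897 = -60769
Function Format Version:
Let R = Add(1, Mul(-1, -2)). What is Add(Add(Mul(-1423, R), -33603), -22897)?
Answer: -60769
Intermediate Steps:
R = 3 (R = Add(1, 2) = 3)
Add(Add(Mul(-1423, R), -33603), -22897) = Add(Add(Mul(-1423, 3), -33603), -22897) = Add(Add(-4269, -33603), -22897) = Add(-37872, -22897) = -60769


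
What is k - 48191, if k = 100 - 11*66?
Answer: -48817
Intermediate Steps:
k = -626 (k = 100 - 726 = -626)
k - 48191 = -626 - 48191 = -48817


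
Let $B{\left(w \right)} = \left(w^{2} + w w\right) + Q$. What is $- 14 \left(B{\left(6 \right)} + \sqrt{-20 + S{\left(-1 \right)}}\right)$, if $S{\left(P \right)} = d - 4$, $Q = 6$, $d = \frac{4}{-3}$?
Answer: $-1092 - \frac{28 i \sqrt{57}}{3} \approx -1092.0 - 70.465 i$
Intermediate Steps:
$d = - \frac{4}{3}$ ($d = 4 \left(- \frac{1}{3}\right) = - \frac{4}{3} \approx -1.3333$)
$B{\left(w \right)} = 6 + 2 w^{2}$ ($B{\left(w \right)} = \left(w^{2} + w w\right) + 6 = \left(w^{2} + w^{2}\right) + 6 = 2 w^{2} + 6 = 6 + 2 w^{2}$)
$S{\left(P \right)} = - \frac{16}{3}$ ($S{\left(P \right)} = - \frac{4}{3} - 4 = - \frac{16}{3}$)
$- 14 \left(B{\left(6 \right)} + \sqrt{-20 + S{\left(-1 \right)}}\right) = - 14 \left(\left(6 + 2 \cdot 6^{2}\right) + \sqrt{-20 - \frac{16}{3}}\right) = - 14 \left(\left(6 + 2 \cdot 36\right) + \sqrt{- \frac{76}{3}}\right) = - 14 \left(\left(6 + 72\right) + \frac{2 i \sqrt{57}}{3}\right) = - 14 \left(78 + \frac{2 i \sqrt{57}}{3}\right) = -1092 - \frac{28 i \sqrt{57}}{3}$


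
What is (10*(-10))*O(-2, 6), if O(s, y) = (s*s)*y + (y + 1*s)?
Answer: -2800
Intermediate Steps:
O(s, y) = s + y + y*s² (O(s, y) = s²*y + (y + s) = y*s² + (s + y) = s + y + y*s²)
(10*(-10))*O(-2, 6) = (10*(-10))*(-2 + 6 + 6*(-2)²) = -100*(-2 + 6 + 6*4) = -100*(-2 + 6 + 24) = -100*28 = -2800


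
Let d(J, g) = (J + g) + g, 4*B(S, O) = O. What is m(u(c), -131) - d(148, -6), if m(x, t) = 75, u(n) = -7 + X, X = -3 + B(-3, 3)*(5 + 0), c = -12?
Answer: -61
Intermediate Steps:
B(S, O) = O/4
X = ¾ (X = -3 + ((¼)*3)*(5 + 0) = -3 + (¾)*5 = -3 + 15/4 = ¾ ≈ 0.75000)
d(J, g) = J + 2*g
u(n) = -25/4 (u(n) = -7 + ¾ = -25/4)
m(u(c), -131) - d(148, -6) = 75 - (148 + 2*(-6)) = 75 - (148 - 12) = 75 - 1*136 = 75 - 136 = -61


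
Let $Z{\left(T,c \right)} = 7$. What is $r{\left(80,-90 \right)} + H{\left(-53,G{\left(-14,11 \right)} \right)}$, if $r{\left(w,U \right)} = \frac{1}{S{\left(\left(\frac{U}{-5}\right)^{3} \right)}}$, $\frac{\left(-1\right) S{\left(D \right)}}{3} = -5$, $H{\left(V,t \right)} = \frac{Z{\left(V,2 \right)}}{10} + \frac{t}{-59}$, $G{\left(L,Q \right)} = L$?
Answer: $\frac{1777}{1770} \approx 1.004$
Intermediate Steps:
$H{\left(V,t \right)} = \frac{7}{10} - \frac{t}{59}$ ($H{\left(V,t \right)} = \frac{7}{10} + \frac{t}{-59} = 7 \cdot \frac{1}{10} + t \left(- \frac{1}{59}\right) = \frac{7}{10} - \frac{t}{59}$)
$S{\left(D \right)} = 15$ ($S{\left(D \right)} = \left(-3\right) \left(-5\right) = 15$)
$r{\left(w,U \right)} = \frac{1}{15}$
$r{\left(80,-90 \right)} + H{\left(-53,G{\left(-14,11 \right)} \right)} = \frac{1}{15} + \left(\frac{7}{10} - - \frac{14}{59}\right) = \frac{1}{15} + \left(\frac{7}{10} + \frac{14}{59}\right) = \frac{1}{15} + \frac{553}{590} = \frac{1777}{1770}$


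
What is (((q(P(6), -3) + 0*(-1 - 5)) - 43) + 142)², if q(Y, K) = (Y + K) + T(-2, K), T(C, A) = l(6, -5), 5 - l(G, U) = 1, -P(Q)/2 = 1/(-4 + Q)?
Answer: 9801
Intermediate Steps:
P(Q) = -2/(-4 + Q)
l(G, U) = 4 (l(G, U) = 5 - 1*1 = 5 - 1 = 4)
T(C, A) = 4
q(Y, K) = 4 + K + Y (q(Y, K) = (Y + K) + 4 = (K + Y) + 4 = 4 + K + Y)
(((q(P(6), -3) + 0*(-1 - 5)) - 43) + 142)² = ((((4 - 3 - 2/(-4 + 6)) + 0*(-1 - 5)) - 43) + 142)² = ((((4 - 3 - 2/2) + 0*(-6)) - 43) + 142)² = ((((4 - 3 - 2*½) + 0) - 43) + 142)² = ((((4 - 3 - 1) + 0) - 43) + 142)² = (((0 + 0) - 43) + 142)² = ((0 - 43) + 142)² = (-43 + 142)² = 99² = 9801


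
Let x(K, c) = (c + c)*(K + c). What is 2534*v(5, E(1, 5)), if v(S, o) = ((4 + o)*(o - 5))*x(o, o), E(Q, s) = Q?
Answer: -202720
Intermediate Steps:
x(K, c) = 2*c*(K + c) (x(K, c) = (2*c)*(K + c) = 2*c*(K + c))
v(S, o) = 4*o²*(-5 + o)*(4 + o) (v(S, o) = ((4 + o)*(o - 5))*(2*o*(o + o)) = ((4 + o)*(-5 + o))*(2*o*(2*o)) = ((-5 + o)*(4 + o))*(4*o²) = 4*o²*(-5 + o)*(4 + o))
2534*v(5, E(1, 5)) = 2534*(4*1²*(-20 + 1² - 1*1)) = 2534*(4*1*(-20 + 1 - 1)) = 2534*(4*1*(-20)) = 2534*(-80) = -202720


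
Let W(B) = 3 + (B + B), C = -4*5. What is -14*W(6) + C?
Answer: -230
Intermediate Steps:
C = -20
W(B) = 3 + 2*B
-14*W(6) + C = -14*(3 + 2*6) - 20 = -14*(3 + 12) - 20 = -14*15 - 20 = -210 - 20 = -230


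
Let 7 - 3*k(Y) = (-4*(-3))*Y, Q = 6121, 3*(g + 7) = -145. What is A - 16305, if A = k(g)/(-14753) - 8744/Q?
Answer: -4417567880282/270909339 ≈ -16306.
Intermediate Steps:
g = -166/3 (g = -7 + (⅓)*(-145) = -7 - 145/3 = -166/3 ≈ -55.333)
k(Y) = 7/3 - 4*Y (k(Y) = 7/3 - (-4*(-3))*Y/3 = 7/3 - 4*Y)
A = -391107887/270909339 (A = (7/3 - 4*(-166/3))/(-14753) - 8744/6121 = (7/3 + 664/3)*(-1/14753) - 8744*1/6121 = (671/3)*(-1/14753) - 8744/6121 = -671/44259 - 8744/6121 = -391107887/270909339 ≈ -1.4437)
A - 16305 = -391107887/270909339 - 16305 = -4417567880282/270909339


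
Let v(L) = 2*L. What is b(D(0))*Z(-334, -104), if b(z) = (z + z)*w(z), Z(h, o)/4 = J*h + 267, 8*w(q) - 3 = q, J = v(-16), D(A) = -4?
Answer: 43820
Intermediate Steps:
J = -32 (J = 2*(-16) = -32)
w(q) = 3/8 + q/8
Z(h, o) = 1068 - 128*h (Z(h, o) = 4*(-32*h + 267) = 4*(267 - 32*h) = 1068 - 128*h)
b(z) = 2*z*(3/8 + z/8) (b(z) = (z + z)*(3/8 + z/8) = (2*z)*(3/8 + z/8) = 2*z*(3/8 + z/8))
b(D(0))*Z(-334, -104) = ((¼)*(-4)*(3 - 4))*(1068 - 128*(-334)) = ((¼)*(-4)*(-1))*(1068 + 42752) = 1*43820 = 43820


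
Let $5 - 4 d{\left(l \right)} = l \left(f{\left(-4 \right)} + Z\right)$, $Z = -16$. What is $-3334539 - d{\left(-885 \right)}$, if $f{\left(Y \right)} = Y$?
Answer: $- \frac{13320461}{4} \approx -3.3301 \cdot 10^{6}$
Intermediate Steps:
$d{\left(l \right)} = \frac{5}{4} + 5 l$ ($d{\left(l \right)} = \frac{5}{4} - \frac{l \left(-4 - 16\right)}{4} = \frac{5}{4} - \frac{l \left(-20\right)}{4} = \frac{5}{4} - \frac{\left(-20\right) l}{4} = \frac{5}{4} + 5 l$)
$-3334539 - d{\left(-885 \right)} = -3334539 - \left(\frac{5}{4} + 5 \left(-885\right)\right) = -3334539 - \left(\frac{5}{4} - 4425\right) = -3334539 - - \frac{17695}{4} = -3334539 + \frac{17695}{4} = - \frac{13320461}{4}$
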